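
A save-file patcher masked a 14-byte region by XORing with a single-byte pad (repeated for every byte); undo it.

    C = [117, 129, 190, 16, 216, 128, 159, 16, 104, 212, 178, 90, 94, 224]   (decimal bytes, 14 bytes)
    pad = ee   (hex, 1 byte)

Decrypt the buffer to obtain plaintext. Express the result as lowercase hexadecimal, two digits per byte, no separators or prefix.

9b6f50fe366e71fe863a5cb4b00e

The 1-byte key repeats, so the effective keystream is ee ee ee ee ee ee ee ee ee ee ee ee ee ee.
byte 0: 75 ^ ee = 9b
byte 1: 81 ^ ee = 6f
byte 2: be ^ ee = 50
byte 3: 10 ^ ee = fe
byte 4: d8 ^ ee = 36
byte 5: 80 ^ ee = 6e
byte 6: 9f ^ ee = 71
byte 7: 10 ^ ee = fe
byte 8: 68 ^ ee = 86
byte 9: d4 ^ ee = 3a
byte 10: b2 ^ ee = 5c
byte 11: 5a ^ ee = b4
byte 12: 5e ^ ee = b0
byte 13: e0 ^ ee = 0e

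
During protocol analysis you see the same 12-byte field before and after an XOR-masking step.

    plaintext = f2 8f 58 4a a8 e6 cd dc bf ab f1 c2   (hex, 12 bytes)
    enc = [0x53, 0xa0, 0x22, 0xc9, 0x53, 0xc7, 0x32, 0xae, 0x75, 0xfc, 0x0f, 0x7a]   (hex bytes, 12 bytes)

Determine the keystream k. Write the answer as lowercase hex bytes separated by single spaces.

a1 2f 7a 83 fb 21 ff 72 ca 57 fe b8

Since enc = plaintext ⊕ k, XORing both sides with plaintext gives k = plaintext ⊕ enc.
byte 0: f2 ⊕ 53 = a1
byte 1: 8f ⊕ a0 = 2f
byte 2: 58 ⊕ 22 = 7a
byte 3: 4a ⊕ c9 = 83
byte 4: a8 ⊕ 53 = fb
byte 5: e6 ⊕ c7 = 21
byte 6: cd ⊕ 32 = ff
byte 7: dc ⊕ ae = 72
byte 8: bf ⊕ 75 = ca
byte 9: ab ⊕ fc = 57
byte 10: f1 ⊕ 0f = fe
byte 11: c2 ⊕ 7a = b8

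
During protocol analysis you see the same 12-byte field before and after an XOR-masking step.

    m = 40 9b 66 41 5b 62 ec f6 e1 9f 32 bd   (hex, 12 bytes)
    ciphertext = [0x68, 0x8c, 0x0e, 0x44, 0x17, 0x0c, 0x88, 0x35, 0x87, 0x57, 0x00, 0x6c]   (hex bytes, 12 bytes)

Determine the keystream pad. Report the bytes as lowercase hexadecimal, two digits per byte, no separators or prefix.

Since ciphertext = m ⊕ pad, XORing both sides with m gives pad = m ⊕ ciphertext.
byte 0: 40 XOR 68 = 28
byte 1: 9b XOR 8c = 17
byte 2: 66 XOR 0e = 68
byte 3: 41 XOR 44 = 05
byte 4: 5b XOR 17 = 4c
byte 5: 62 XOR 0c = 6e
byte 6: ec XOR 88 = 64
byte 7: f6 XOR 35 = c3
byte 8: e1 XOR 87 = 66
byte 9: 9f XOR 57 = c8
byte 10: 32 XOR 00 = 32
byte 11: bd XOR 6c = d1

281768054c6e64c366c832d1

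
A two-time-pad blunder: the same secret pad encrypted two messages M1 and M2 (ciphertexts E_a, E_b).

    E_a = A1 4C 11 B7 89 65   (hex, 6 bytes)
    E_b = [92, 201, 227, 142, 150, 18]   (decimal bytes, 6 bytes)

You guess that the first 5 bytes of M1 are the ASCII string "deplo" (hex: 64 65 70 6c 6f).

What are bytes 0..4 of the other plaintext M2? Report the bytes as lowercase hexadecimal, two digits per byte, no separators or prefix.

99e0825570

First, E_a ⊕ E_b = (M1 ⊕ K) ⊕ (M2 ⊕ K) = M1 ⊕ M2, so the key drops out. Then M2 = (M1 ⊕ M2) ⊕ M1 over the first 5 bytes.
byte 0: (a1 XOR 5c) XOR 64 = fd XOR 64 = 99
byte 1: (4c XOR c9) XOR 65 = 85 XOR 65 = e0
byte 2: (11 XOR e3) XOR 70 = f2 XOR 70 = 82
byte 3: (b7 XOR 8e) XOR 6c = 39 XOR 6c = 55
byte 4: (89 XOR 96) XOR 6f = 1f XOR 6f = 70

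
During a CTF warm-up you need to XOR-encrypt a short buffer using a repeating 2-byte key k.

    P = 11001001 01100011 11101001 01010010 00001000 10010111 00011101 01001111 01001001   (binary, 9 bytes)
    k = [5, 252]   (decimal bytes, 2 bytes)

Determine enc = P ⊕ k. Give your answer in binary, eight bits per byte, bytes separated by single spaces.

The 2-byte key repeats, so the effective keystream is 05 fc 05 fc 05 fc 05 fc 05.
byte 0: c9 ^ 05 = cc
byte 1: 63 ^ fc = 9f
byte 2: e9 ^ 05 = ec
byte 3: 52 ^ fc = ae
byte 4: 08 ^ 05 = 0d
byte 5: 97 ^ fc = 6b
byte 6: 1d ^ 05 = 18
byte 7: 4f ^ fc = b3
byte 8: 49 ^ 05 = 4c

11001100 10011111 11101100 10101110 00001101 01101011 00011000 10110011 01001100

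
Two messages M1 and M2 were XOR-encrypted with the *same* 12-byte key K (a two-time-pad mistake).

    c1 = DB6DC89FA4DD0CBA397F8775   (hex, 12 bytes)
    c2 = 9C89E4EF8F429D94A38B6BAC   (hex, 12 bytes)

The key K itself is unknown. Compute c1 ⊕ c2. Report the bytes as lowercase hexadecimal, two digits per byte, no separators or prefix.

47e42c702b9f912e9af4ecd9

c1 ⊕ c2 = (M1 ⊕ K) ⊕ (M2 ⊕ K) = M1 ⊕ M2 — the shared key cancels under XOR.
byte 0: db XOR 9c = 47
byte 1: 6d XOR 89 = e4
byte 2: c8 XOR e4 = 2c
byte 3: 9f XOR ef = 70
byte 4: a4 XOR 8f = 2b
byte 5: dd XOR 42 = 9f
byte 6: 0c XOR 9d = 91
byte 7: ba XOR 94 = 2e
byte 8: 39 XOR a3 = 9a
byte 9: 7f XOR 8b = f4
byte 10: 87 XOR 6b = ec
byte 11: 75 XOR ac = d9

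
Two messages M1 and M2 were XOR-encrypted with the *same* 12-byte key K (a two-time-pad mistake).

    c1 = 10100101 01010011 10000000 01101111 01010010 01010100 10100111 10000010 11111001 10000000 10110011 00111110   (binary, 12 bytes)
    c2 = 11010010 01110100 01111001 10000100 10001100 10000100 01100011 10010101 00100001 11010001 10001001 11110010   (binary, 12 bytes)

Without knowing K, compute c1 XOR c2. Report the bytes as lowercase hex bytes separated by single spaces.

c1 ⊕ c2 = (M1 ⊕ K) ⊕ (M2 ⊕ K) = M1 ⊕ M2 — the shared key cancels under XOR.
a5 xor d2 = 77
53 xor 74 = 27
80 xor 79 = f9
6f xor 84 = eb
52 xor 8c = de
54 xor 84 = d0
a7 xor 63 = c4
82 xor 95 = 17
f9 xor 21 = d8
80 xor d1 = 51
b3 xor 89 = 3a
3e xor f2 = cc

77 27 f9 eb de d0 c4 17 d8 51 3a cc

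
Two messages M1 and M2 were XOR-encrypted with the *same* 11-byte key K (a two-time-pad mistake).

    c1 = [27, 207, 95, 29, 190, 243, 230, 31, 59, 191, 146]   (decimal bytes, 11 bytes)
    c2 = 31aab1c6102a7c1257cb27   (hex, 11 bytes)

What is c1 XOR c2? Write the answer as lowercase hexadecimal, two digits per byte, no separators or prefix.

c1 ⊕ c2 = (M1 ⊕ K) ⊕ (M2 ⊕ K) = M1 ⊕ M2 — the shared key cancels under XOR.
1b ⊕ 31 = 2a
cf ⊕ aa = 65
5f ⊕ b1 = ee
1d ⊕ c6 = db
be ⊕ 10 = ae
f3 ⊕ 2a = d9
e6 ⊕ 7c = 9a
1f ⊕ 12 = 0d
3b ⊕ 57 = 6c
bf ⊕ cb = 74
92 ⊕ 27 = b5

2a65eedbaed99a0d6c74b5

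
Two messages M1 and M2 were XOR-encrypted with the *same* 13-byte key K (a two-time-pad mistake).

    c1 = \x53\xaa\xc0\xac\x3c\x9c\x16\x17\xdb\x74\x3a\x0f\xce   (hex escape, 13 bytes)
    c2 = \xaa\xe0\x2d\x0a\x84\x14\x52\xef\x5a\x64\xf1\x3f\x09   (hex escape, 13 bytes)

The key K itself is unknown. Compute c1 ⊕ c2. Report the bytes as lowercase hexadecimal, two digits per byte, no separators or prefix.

f94aeda6b88844f88110cb30c7

c1 ⊕ c2 = (M1 ⊕ K) ⊕ (M2 ⊕ K) = M1 ⊕ M2 — the shared key cancels under XOR.
 83 xor 170 = 249
170 xor 224 =  74
192 xor  45 = 237
172 xor  10 = 166
 60 xor 132 = 184
156 xor  20 = 136
 22 xor  82 =  68
 23 xor 239 = 248
219 xor  90 = 129
116 xor 100 =  16
 58 xor 241 = 203
 15 xor  63 =  48
206 xor   9 = 199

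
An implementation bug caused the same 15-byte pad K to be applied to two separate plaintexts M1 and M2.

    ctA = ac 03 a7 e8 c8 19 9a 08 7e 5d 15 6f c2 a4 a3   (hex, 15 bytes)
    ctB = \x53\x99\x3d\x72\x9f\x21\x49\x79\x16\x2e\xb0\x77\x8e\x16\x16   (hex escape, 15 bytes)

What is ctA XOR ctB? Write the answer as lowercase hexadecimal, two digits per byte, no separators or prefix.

ff9a9a9a5738d3716873a5184cb2b5

ctA ⊕ ctB = (M1 ⊕ K) ⊕ (M2 ⊕ K) = M1 ⊕ M2 — the shared key cancels under XOR.
ac xor 53 = ff
03 xor 99 = 9a
a7 xor 3d = 9a
e8 xor 72 = 9a
c8 xor 9f = 57
19 xor 21 = 38
9a xor 49 = d3
08 xor 79 = 71
7e xor 16 = 68
5d xor 2e = 73
15 xor b0 = a5
6f xor 77 = 18
c2 xor 8e = 4c
a4 xor 16 = b2
a3 xor 16 = b5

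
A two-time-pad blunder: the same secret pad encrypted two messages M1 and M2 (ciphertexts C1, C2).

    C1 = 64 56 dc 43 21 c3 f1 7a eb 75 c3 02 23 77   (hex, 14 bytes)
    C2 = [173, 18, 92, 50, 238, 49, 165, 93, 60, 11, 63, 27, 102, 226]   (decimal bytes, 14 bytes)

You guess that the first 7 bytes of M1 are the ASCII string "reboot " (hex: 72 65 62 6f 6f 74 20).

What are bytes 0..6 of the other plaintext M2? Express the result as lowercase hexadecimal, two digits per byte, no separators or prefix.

bb21e21ea08674

First, C1 ⊕ C2 = (M1 ⊕ K) ⊕ (M2 ⊕ K) = M1 ⊕ M2, so the key drops out. Then M2 = (M1 ⊕ M2) ⊕ M1 over the first 7 bytes.
byte 0: (64 ⊕ ad) ⊕ 72 = c9 ⊕ 72 = bb
byte 1: (56 ⊕ 12) ⊕ 65 = 44 ⊕ 65 = 21
byte 2: (dc ⊕ 5c) ⊕ 62 = 80 ⊕ 62 = e2
byte 3: (43 ⊕ 32) ⊕ 6f = 71 ⊕ 6f = 1e
byte 4: (21 ⊕ ee) ⊕ 6f = cf ⊕ 6f = a0
byte 5: (c3 ⊕ 31) ⊕ 74 = f2 ⊕ 74 = 86
byte 6: (f1 ⊕ a5) ⊕ 20 = 54 ⊕ 20 = 74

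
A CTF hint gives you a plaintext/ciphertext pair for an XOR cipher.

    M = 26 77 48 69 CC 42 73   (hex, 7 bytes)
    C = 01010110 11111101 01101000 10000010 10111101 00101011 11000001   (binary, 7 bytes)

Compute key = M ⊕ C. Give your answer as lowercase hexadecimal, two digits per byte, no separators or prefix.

Since C = M ⊕ key, XORing both sides with M gives key = M ⊕ C.
00100110 ⊕ 01010110 = 01110000
01110111 ⊕ 11111101 = 10001010
01001000 ⊕ 01101000 = 00100000
01101001 ⊕ 10000010 = 11101011
11001100 ⊕ 10111101 = 01110001
01000010 ⊕ 00101011 = 01101001
01110011 ⊕ 11000001 = 10110010

708a20eb7169b2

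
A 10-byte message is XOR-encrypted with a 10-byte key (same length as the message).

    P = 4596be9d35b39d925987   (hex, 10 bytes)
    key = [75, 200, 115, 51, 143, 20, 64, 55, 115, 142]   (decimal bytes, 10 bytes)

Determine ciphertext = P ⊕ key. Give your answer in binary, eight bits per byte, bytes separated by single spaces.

byte 0: 45 XOR 4b = 0e
byte 1: 96 XOR c8 = 5e
byte 2: be XOR 73 = cd
byte 3: 9d XOR 33 = ae
byte 4: 35 XOR 8f = ba
byte 5: b3 XOR 14 = a7
byte 6: 9d XOR 40 = dd
byte 7: 92 XOR 37 = a5
byte 8: 59 XOR 73 = 2a
byte 9: 87 XOR 8e = 09

00001110 01011110 11001101 10101110 10111010 10100111 11011101 10100101 00101010 00001001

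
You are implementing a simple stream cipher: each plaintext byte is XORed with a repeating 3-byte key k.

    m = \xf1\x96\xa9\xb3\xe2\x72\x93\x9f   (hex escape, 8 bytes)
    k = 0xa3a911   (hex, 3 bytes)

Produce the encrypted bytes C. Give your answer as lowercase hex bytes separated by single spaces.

The 3-byte key repeats, so the effective keystream is a3 a9 11 a3 a9 11 a3 a9.
byte 0: f1 ⊕ a3 = 52
byte 1: 96 ⊕ a9 = 3f
byte 2: a9 ⊕ 11 = b8
byte 3: b3 ⊕ a3 = 10
byte 4: e2 ⊕ a9 = 4b
byte 5: 72 ⊕ 11 = 63
byte 6: 93 ⊕ a3 = 30
byte 7: 9f ⊕ a9 = 36

52 3f b8 10 4b 63 30 36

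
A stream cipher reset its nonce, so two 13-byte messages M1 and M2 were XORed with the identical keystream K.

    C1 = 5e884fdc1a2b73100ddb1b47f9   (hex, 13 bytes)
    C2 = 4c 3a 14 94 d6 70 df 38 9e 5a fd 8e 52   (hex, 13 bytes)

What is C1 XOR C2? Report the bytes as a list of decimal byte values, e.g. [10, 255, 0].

C1 ⊕ C2 = (M1 ⊕ K) ⊕ (M2 ⊕ K) = M1 ⊕ M2 — the shared key cancels under XOR.
5e ^ 4c = 12
88 ^ 3a = b2
4f ^ 14 = 5b
dc ^ 94 = 48
1a ^ d6 = cc
2b ^ 70 = 5b
73 ^ df = ac
10 ^ 38 = 28
0d ^ 9e = 93
db ^ 5a = 81
1b ^ fd = e6
47 ^ 8e = c9
f9 ^ 52 = ab

[18, 178, 91, 72, 204, 91, 172, 40, 147, 129, 230, 201, 171]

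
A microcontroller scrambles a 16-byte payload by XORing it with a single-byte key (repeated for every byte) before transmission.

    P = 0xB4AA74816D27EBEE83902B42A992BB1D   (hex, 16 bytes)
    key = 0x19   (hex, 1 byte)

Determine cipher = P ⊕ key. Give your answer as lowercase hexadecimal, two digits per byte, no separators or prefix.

The 1-byte key repeats, so the effective keystream is 19 19 19 19 19 19 19 19 19 19 19 19 19 19 19 19.
byte 0: b4 xor 19 = ad
byte 1: aa xor 19 = b3
byte 2: 74 xor 19 = 6d
byte 3: 81 xor 19 = 98
byte 4: 6d xor 19 = 74
byte 5: 27 xor 19 = 3e
byte 6: eb xor 19 = f2
byte 7: ee xor 19 = f7
byte 8: 83 xor 19 = 9a
byte 9: 90 xor 19 = 89
byte 10: 2b xor 19 = 32
byte 11: 42 xor 19 = 5b
byte 12: a9 xor 19 = b0
byte 13: 92 xor 19 = 8b
byte 14: bb xor 19 = a2
byte 15: 1d xor 19 = 04

adb36d98743ef2f79a89325bb08ba204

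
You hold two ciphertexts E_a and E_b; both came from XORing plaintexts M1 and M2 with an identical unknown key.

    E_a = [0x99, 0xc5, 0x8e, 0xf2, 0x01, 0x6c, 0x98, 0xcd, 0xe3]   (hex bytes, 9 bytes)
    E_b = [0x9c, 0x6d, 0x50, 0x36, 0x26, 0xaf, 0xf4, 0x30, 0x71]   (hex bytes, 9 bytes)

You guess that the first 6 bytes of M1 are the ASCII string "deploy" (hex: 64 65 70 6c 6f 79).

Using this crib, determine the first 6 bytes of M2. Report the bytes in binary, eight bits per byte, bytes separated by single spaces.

First, E_a ⊕ E_b = (M1 ⊕ K) ⊕ (M2 ⊕ K) = M1 ⊕ M2, so the key drops out. Then M2 = (M1 ⊕ M2) ⊕ M1 over the first 6 bytes.
byte 0: (99 ⊕ 9c) ⊕ 64 = 05 ⊕ 64 = 61
byte 1: (c5 ⊕ 6d) ⊕ 65 = a8 ⊕ 65 = cd
byte 2: (8e ⊕ 50) ⊕ 70 = de ⊕ 70 = ae
byte 3: (f2 ⊕ 36) ⊕ 6c = c4 ⊕ 6c = a8
byte 4: (01 ⊕ 26) ⊕ 6f = 27 ⊕ 6f = 48
byte 5: (6c ⊕ af) ⊕ 79 = c3 ⊕ 79 = ba

01100001 11001101 10101110 10101000 01001000 10111010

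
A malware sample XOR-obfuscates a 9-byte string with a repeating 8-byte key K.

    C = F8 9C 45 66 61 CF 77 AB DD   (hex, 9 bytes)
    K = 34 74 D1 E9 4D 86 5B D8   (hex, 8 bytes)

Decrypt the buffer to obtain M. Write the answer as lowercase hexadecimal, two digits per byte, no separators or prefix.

The 8-byte key repeats, so the effective keystream is 34 74 d1 e9 4d 86 5b d8 34.
byte 0: 248 ^  52 = 204
byte 1: 156 ^ 116 = 232
byte 2:  69 ^ 209 = 148
byte 3: 102 ^ 233 = 143
byte 4:  97 ^  77 =  44
byte 5: 207 ^ 134 =  73
byte 6: 119 ^  91 =  44
byte 7: 171 ^ 216 = 115
byte 8: 221 ^  52 = 233

cce8948f2c492c73e9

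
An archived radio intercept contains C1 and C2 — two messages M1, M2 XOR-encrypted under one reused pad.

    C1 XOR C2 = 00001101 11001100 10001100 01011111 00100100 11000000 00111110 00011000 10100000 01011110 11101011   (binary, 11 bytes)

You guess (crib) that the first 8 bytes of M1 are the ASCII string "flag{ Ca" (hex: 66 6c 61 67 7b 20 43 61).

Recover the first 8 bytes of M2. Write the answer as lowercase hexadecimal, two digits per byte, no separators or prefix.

6ba0ed385fe07d79

Since C1 ⊕ C2 = M1 ⊕ M2, XORing with the guessed M1 bytes yields the corresponding M2 bytes: M2 = (C1 ⊕ C2) ⊕ M1.
00001101 ^ 01100110 = 01101011
11001100 ^ 01101100 = 10100000
10001100 ^ 01100001 = 11101101
01011111 ^ 01100111 = 00111000
00100100 ^ 01111011 = 01011111
11000000 ^ 00100000 = 11100000
00111110 ^ 01000011 = 01111101
00011000 ^ 01100001 = 01111001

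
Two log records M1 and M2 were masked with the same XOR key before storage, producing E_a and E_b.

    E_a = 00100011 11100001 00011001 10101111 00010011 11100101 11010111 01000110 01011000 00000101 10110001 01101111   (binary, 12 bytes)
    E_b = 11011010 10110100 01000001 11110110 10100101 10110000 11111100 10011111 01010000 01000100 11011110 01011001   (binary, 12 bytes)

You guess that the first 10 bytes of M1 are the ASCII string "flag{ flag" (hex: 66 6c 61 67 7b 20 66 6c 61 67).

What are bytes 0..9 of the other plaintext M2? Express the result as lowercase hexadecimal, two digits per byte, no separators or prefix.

First, E_a ⊕ E_b = (M1 ⊕ K) ⊕ (M2 ⊕ K) = M1 ⊕ M2, so the key drops out. Then M2 = (M1 ⊕ M2) ⊕ M1 over the first 10 bytes.
byte 0: (23 XOR da) XOR 66 = f9 XOR 66 = 9f
byte 1: (e1 XOR b4) XOR 6c = 55 XOR 6c = 39
byte 2: (19 XOR 41) XOR 61 = 58 XOR 61 = 39
byte 3: (af XOR f6) XOR 67 = 59 XOR 67 = 3e
byte 4: (13 XOR a5) XOR 7b = b6 XOR 7b = cd
byte 5: (e5 XOR b0) XOR 20 = 55 XOR 20 = 75
byte 6: (d7 XOR fc) XOR 66 = 2b XOR 66 = 4d
byte 7: (46 XOR 9f) XOR 6c = d9 XOR 6c = b5
byte 8: (58 XOR 50) XOR 61 = 08 XOR 61 = 69
byte 9: (05 XOR 44) XOR 67 = 41 XOR 67 = 26

9f39393ecd754db56926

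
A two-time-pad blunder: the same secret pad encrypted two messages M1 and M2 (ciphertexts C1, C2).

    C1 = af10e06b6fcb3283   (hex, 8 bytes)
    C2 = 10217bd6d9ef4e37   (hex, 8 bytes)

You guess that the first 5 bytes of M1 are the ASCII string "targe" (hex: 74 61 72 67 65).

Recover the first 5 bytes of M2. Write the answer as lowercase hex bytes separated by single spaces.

First, C1 ⊕ C2 = (M1 ⊕ K) ⊕ (M2 ⊕ K) = M1 ⊕ M2, so the key drops out. Then M2 = (M1 ⊕ M2) ⊕ M1 over the first 5 bytes.
byte 0: (af ^ 10) ^ 74 = bf ^ 74 = cb
byte 1: (10 ^ 21) ^ 61 = 31 ^ 61 = 50
byte 2: (e0 ^ 7b) ^ 72 = 9b ^ 72 = e9
byte 3: (6b ^ d6) ^ 67 = bd ^ 67 = da
byte 4: (6f ^ d9) ^ 65 = b6 ^ 65 = d3

cb 50 e9 da d3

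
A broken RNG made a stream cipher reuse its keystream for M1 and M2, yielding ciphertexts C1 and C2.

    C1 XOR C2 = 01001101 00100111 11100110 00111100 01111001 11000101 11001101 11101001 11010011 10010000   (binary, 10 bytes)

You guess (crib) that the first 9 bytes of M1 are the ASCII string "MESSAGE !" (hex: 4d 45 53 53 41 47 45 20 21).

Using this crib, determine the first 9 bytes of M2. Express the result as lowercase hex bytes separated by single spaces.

00 62 b5 6f 38 82 88 c9 f2

Since C1 ⊕ C2 = M1 ⊕ M2, XORing with the guessed M1 bytes yields the corresponding M2 bytes: M2 = (C1 ⊕ C2) ⊕ M1.
 77 ⊕  77 =   0
 39 ⊕  69 =  98
230 ⊕  83 = 181
 60 ⊕  83 = 111
121 ⊕  65 =  56
197 ⊕  71 = 130
205 ⊕  69 = 136
233 ⊕  32 = 201
211 ⊕  33 = 242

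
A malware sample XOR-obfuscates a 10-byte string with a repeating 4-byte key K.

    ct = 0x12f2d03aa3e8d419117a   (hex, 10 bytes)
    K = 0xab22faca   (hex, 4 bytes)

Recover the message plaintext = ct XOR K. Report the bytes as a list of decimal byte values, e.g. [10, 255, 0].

[185, 208, 42, 240, 8, 202, 46, 211, 186, 88]

The 4-byte key repeats, so the effective keystream is ab 22 fa ca ab 22 fa ca ab 22.
byte 0: 12 ^ ab = b9
byte 1: f2 ^ 22 = d0
byte 2: d0 ^ fa = 2a
byte 3: 3a ^ ca = f0
byte 4: a3 ^ ab = 08
byte 5: e8 ^ 22 = ca
byte 6: d4 ^ fa = 2e
byte 7: 19 ^ ca = d3
byte 8: 11 ^ ab = ba
byte 9: 7a ^ 22 = 58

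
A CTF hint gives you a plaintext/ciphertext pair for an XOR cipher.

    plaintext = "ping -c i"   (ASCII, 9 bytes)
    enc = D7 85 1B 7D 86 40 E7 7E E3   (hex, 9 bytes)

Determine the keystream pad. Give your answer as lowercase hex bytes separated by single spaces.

a7 ec 75 1a a6 6d 84 5e 8a

Since enc = plaintext ⊕ pad, XORing both sides with plaintext gives pad = plaintext ⊕ enc.
112 XOR 215 = 167
105 XOR 133 = 236
110 XOR  27 = 117
103 XOR 125 =  26
 32 XOR 134 = 166
 45 XOR  64 = 109
 99 XOR 231 = 132
 32 XOR 126 =  94
105 XOR 227 = 138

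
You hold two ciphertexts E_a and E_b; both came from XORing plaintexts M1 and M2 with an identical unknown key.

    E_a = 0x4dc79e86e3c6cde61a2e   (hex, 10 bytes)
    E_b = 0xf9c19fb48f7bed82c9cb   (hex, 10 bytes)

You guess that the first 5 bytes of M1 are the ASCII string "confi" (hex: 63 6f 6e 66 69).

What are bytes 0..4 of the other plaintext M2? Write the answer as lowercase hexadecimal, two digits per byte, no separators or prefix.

d7696f5405

First, E_a ⊕ E_b = (M1 ⊕ K) ⊕ (M2 ⊕ K) = M1 ⊕ M2, so the key drops out. Then M2 = (M1 ⊕ M2) ⊕ M1 over the first 5 bytes.
byte 0: (4d ^ f9) ^ 63 = b4 ^ 63 = d7
byte 1: (c7 ^ c1) ^ 6f = 06 ^ 6f = 69
byte 2: (9e ^ 9f) ^ 6e = 01 ^ 6e = 6f
byte 3: (86 ^ b4) ^ 66 = 32 ^ 66 = 54
byte 4: (e3 ^ 8f) ^ 69 = 6c ^ 69 = 05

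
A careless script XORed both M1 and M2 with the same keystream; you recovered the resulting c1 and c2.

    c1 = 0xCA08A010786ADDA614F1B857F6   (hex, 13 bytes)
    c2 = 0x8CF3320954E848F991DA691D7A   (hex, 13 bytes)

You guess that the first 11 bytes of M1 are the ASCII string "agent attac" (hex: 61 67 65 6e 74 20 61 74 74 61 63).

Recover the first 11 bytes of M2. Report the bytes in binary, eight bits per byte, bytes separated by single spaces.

First, c1 ⊕ c2 = (M1 ⊕ K) ⊕ (M2 ⊕ K) = M1 ⊕ M2, so the key drops out. Then M2 = (M1 ⊕ M2) ⊕ M1 over the first 11 bytes.
byte 0: (ca ⊕ 8c) ⊕ 61 = 46 ⊕ 61 = 27
byte 1: (08 ⊕ f3) ⊕ 67 = fb ⊕ 67 = 9c
byte 2: (a0 ⊕ 32) ⊕ 65 = 92 ⊕ 65 = f7
byte 3: (10 ⊕ 09) ⊕ 6e = 19 ⊕ 6e = 77
byte 4: (78 ⊕ 54) ⊕ 74 = 2c ⊕ 74 = 58
byte 5: (6a ⊕ e8) ⊕ 20 = 82 ⊕ 20 = a2
byte 6: (dd ⊕ 48) ⊕ 61 = 95 ⊕ 61 = f4
byte 7: (a6 ⊕ f9) ⊕ 74 = 5f ⊕ 74 = 2b
byte 8: (14 ⊕ 91) ⊕ 74 = 85 ⊕ 74 = f1
byte 9: (f1 ⊕ da) ⊕ 61 = 2b ⊕ 61 = 4a
byte 10: (b8 ⊕ 69) ⊕ 63 = d1 ⊕ 63 = b2

00100111 10011100 11110111 01110111 01011000 10100010 11110100 00101011 11110001 01001010 10110010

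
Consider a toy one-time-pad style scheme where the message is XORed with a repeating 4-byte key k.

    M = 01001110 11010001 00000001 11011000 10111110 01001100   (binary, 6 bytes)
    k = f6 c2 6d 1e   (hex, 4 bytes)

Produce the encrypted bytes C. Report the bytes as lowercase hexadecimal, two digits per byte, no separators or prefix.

The 4-byte key repeats, so the effective keystream is f6 c2 6d 1e f6 c2.
byte 0: 4e xor f6 = b8
byte 1: d1 xor c2 = 13
byte 2: 01 xor 6d = 6c
byte 3: d8 xor 1e = c6
byte 4: be xor f6 = 48
byte 5: 4c xor c2 = 8e

b8136cc6488e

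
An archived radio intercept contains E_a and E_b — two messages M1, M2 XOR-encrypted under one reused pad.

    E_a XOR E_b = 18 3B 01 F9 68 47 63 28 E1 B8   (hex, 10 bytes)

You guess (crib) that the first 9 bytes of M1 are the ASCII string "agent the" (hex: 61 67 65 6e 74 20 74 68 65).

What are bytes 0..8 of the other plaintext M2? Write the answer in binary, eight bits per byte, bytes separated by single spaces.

01111001 01011100 01100100 10010111 00011100 01100111 00010111 01000000 10000100

Since E_a ⊕ E_b = M1 ⊕ M2, XORing with the guessed M1 bytes yields the corresponding M2 bytes: M2 = (E_a ⊕ E_b) ⊕ M1.
 24 ⊕  97 = 121
 59 ⊕ 103 =  92
  1 ⊕ 101 = 100
249 ⊕ 110 = 151
104 ⊕ 116 =  28
 71 ⊕  32 = 103
 99 ⊕ 116 =  23
 40 ⊕ 104 =  64
225 ⊕ 101 = 132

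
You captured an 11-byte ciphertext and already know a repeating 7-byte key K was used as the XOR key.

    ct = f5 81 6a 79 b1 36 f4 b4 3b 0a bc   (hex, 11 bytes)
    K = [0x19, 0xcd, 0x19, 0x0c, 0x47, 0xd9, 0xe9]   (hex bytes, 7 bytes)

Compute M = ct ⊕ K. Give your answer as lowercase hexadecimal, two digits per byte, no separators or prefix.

The 7-byte key repeats, so the effective keystream is 19 cd 19 0c 47 d9 e9 19 cd 19 0c.
byte 0: f5 XOR 19 = ec
byte 1: 81 XOR cd = 4c
byte 2: 6a XOR 19 = 73
byte 3: 79 XOR 0c = 75
byte 4: b1 XOR 47 = f6
byte 5: 36 XOR d9 = ef
byte 6: f4 XOR e9 = 1d
byte 7: b4 XOR 19 = ad
byte 8: 3b XOR cd = f6
byte 9: 0a XOR 19 = 13
byte 10: bc XOR 0c = b0

ec4c7375f6ef1dadf613b0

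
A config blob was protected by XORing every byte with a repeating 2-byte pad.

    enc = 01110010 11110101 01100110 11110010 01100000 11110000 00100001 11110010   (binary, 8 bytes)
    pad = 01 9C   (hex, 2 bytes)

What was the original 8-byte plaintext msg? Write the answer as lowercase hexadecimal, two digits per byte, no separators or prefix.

The 2-byte key repeats, so the effective keystream is 01 9c 01 9c 01 9c 01 9c.
byte 0: 72 ⊕ 01 = 73
byte 1: f5 ⊕ 9c = 69
byte 2: 66 ⊕ 01 = 67
byte 3: f2 ⊕ 9c = 6e
byte 4: 60 ⊕ 01 = 61
byte 5: f0 ⊕ 9c = 6c
byte 6: 21 ⊕ 01 = 20
byte 7: f2 ⊕ 9c = 6e

7369676e616c206e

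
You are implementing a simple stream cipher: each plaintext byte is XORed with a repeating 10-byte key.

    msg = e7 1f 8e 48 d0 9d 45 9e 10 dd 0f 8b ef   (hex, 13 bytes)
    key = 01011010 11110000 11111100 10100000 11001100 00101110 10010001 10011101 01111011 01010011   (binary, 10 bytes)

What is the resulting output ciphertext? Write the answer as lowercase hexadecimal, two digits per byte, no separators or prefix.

bdef72e81cb3d4036b8e557b13

The 10-byte key repeats, so the effective keystream is 5a f0 fc a0 cc 2e 91 9d 7b 53 5a f0 fc.
byte 0: 11100111 ^ 01011010 = 10111101
byte 1: 00011111 ^ 11110000 = 11101111
byte 2: 10001110 ^ 11111100 = 01110010
byte 3: 01001000 ^ 10100000 = 11101000
byte 4: 11010000 ^ 11001100 = 00011100
byte 5: 10011101 ^ 00101110 = 10110011
byte 6: 01000101 ^ 10010001 = 11010100
byte 7: 10011110 ^ 10011101 = 00000011
byte 8: 00010000 ^ 01111011 = 01101011
byte 9: 11011101 ^ 01010011 = 10001110
byte 10: 00001111 ^ 01011010 = 01010101
byte 11: 10001011 ^ 11110000 = 01111011
byte 12: 11101111 ^ 11111100 = 00010011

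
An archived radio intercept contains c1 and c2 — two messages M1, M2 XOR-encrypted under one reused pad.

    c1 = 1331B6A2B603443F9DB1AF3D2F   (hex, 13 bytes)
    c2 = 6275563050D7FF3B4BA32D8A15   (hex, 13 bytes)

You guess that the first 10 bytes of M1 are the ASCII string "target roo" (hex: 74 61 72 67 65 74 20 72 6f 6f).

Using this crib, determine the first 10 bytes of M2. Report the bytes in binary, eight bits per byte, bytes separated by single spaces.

00000101 00100101 10010010 11110101 10000011 10100000 10011011 01110110 10111001 01111101

First, c1 ⊕ c2 = (M1 ⊕ K) ⊕ (M2 ⊕ K) = M1 ⊕ M2, so the key drops out. Then M2 = (M1 ⊕ M2) ⊕ M1 over the first 10 bytes.
byte 0: (13 XOR 62) XOR 74 = 71 XOR 74 = 05
byte 1: (31 XOR 75) XOR 61 = 44 XOR 61 = 25
byte 2: (b6 XOR 56) XOR 72 = e0 XOR 72 = 92
byte 3: (a2 XOR 30) XOR 67 = 92 XOR 67 = f5
byte 4: (b6 XOR 50) XOR 65 = e6 XOR 65 = 83
byte 5: (03 XOR d7) XOR 74 = d4 XOR 74 = a0
byte 6: (44 XOR ff) XOR 20 = bb XOR 20 = 9b
byte 7: (3f XOR 3b) XOR 72 = 04 XOR 72 = 76
byte 8: (9d XOR 4b) XOR 6f = d6 XOR 6f = b9
byte 9: (b1 XOR a3) XOR 6f = 12 XOR 6f = 7d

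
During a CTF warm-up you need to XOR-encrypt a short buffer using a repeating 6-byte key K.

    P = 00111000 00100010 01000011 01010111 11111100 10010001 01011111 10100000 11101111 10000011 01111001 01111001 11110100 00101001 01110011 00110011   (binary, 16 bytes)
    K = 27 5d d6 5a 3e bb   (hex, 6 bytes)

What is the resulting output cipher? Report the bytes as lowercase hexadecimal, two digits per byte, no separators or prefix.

The 6-byte key repeats, so the effective keystream is 27 5d d6 5a 3e bb 27 5d d6 5a 3e bb 27 5d d6 5a.
byte 0: 38 XOR 27 = 1f
byte 1: 22 XOR 5d = 7f
byte 2: 43 XOR d6 = 95
byte 3: 57 XOR 5a = 0d
byte 4: fc XOR 3e = c2
byte 5: 91 XOR bb = 2a
byte 6: 5f XOR 27 = 78
byte 7: a0 XOR 5d = fd
byte 8: ef XOR d6 = 39
byte 9: 83 XOR 5a = d9
byte 10: 79 XOR 3e = 47
byte 11: 79 XOR bb = c2
byte 12: f4 XOR 27 = d3
byte 13: 29 XOR 5d = 74
byte 14: 73 XOR d6 = a5
byte 15: 33 XOR 5a = 69

1f7f950dc22a78fd39d947c2d374a569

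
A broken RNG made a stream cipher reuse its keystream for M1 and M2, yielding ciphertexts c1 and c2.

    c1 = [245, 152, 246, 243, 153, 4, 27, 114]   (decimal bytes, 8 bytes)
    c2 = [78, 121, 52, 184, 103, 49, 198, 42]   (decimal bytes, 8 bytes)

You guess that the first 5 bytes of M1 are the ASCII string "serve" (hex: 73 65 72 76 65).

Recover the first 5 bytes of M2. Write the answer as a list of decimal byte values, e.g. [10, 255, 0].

[200, 132, 176, 61, 155]

First, c1 ⊕ c2 = (M1 ⊕ K) ⊕ (M2 ⊕ K) = M1 ⊕ M2, so the key drops out. Then M2 = (M1 ⊕ M2) ⊕ M1 over the first 5 bytes.
byte 0: (f5 XOR 4e) XOR 73 = bb XOR 73 = c8
byte 1: (98 XOR 79) XOR 65 = e1 XOR 65 = 84
byte 2: (f6 XOR 34) XOR 72 = c2 XOR 72 = b0
byte 3: (f3 XOR b8) XOR 76 = 4b XOR 76 = 3d
byte 4: (99 XOR 67) XOR 65 = fe XOR 65 = 9b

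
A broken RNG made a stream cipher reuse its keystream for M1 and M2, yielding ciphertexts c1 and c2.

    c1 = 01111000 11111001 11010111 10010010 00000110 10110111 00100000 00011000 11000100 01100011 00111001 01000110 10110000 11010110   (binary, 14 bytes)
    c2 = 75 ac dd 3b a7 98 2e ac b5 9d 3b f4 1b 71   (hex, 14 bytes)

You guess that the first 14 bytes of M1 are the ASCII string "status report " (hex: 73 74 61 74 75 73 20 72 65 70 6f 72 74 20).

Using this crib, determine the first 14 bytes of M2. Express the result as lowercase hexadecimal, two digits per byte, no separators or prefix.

First, c1 ⊕ c2 = (M1 ⊕ K) ⊕ (M2 ⊕ K) = M1 ⊕ M2, so the key drops out. Then M2 = (M1 ⊕ M2) ⊕ M1 over the first 14 bytes.
byte 0: (78 xor 75) xor 73 = 0d xor 73 = 7e
byte 1: (f9 xor ac) xor 74 = 55 xor 74 = 21
byte 2: (d7 xor dd) xor 61 = 0a xor 61 = 6b
byte 3: (92 xor 3b) xor 74 = a9 xor 74 = dd
byte 4: (06 xor a7) xor 75 = a1 xor 75 = d4
byte 5: (b7 xor 98) xor 73 = 2f xor 73 = 5c
byte 6: (20 xor 2e) xor 20 = 0e xor 20 = 2e
byte 7: (18 xor ac) xor 72 = b4 xor 72 = c6
byte 8: (c4 xor b5) xor 65 = 71 xor 65 = 14
byte 9: (63 xor 9d) xor 70 = fe xor 70 = 8e
byte 10: (39 xor 3b) xor 6f = 02 xor 6f = 6d
byte 11: (46 xor f4) xor 72 = b2 xor 72 = c0
byte 12: (b0 xor 1b) xor 74 = ab xor 74 = df
byte 13: (d6 xor 71) xor 20 = a7 xor 20 = 87

7e216bddd45c2ec6148e6dc0df87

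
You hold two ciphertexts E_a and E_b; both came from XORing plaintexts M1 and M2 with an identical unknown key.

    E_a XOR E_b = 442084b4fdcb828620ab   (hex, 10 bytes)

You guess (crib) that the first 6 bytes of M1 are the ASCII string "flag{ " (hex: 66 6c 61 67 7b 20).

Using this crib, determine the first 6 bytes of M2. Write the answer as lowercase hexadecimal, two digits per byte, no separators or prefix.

224ce5d386eb

Since E_a ⊕ E_b = M1 ⊕ M2, XORing with the guessed M1 bytes yields the corresponding M2 bytes: M2 = (E_a ⊕ E_b) ⊕ M1.
byte 0: 01000100 XOR 01100110 = 00100010
byte 1: 00100000 XOR 01101100 = 01001100
byte 2: 10000100 XOR 01100001 = 11100101
byte 3: 10110100 XOR 01100111 = 11010011
byte 4: 11111101 XOR 01111011 = 10000110
byte 5: 11001011 XOR 00100000 = 11101011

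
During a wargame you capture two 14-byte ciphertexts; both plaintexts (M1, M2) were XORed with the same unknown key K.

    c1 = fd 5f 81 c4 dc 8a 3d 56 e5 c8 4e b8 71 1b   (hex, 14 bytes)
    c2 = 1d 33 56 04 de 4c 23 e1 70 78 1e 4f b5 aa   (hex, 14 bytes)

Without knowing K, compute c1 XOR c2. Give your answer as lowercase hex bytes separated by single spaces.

e0 6c d7 c0 02 c6 1e b7 95 b0 50 f7 c4 b1

c1 ⊕ c2 = (M1 ⊕ K) ⊕ (M2 ⊕ K) = M1 ⊕ M2 — the shared key cancels under XOR.
11111101 ^ 00011101 = 11100000
01011111 ^ 00110011 = 01101100
10000001 ^ 01010110 = 11010111
11000100 ^ 00000100 = 11000000
11011100 ^ 11011110 = 00000010
10001010 ^ 01001100 = 11000110
00111101 ^ 00100011 = 00011110
01010110 ^ 11100001 = 10110111
11100101 ^ 01110000 = 10010101
11001000 ^ 01111000 = 10110000
01001110 ^ 00011110 = 01010000
10111000 ^ 01001111 = 11110111
01110001 ^ 10110101 = 11000100
00011011 ^ 10101010 = 10110001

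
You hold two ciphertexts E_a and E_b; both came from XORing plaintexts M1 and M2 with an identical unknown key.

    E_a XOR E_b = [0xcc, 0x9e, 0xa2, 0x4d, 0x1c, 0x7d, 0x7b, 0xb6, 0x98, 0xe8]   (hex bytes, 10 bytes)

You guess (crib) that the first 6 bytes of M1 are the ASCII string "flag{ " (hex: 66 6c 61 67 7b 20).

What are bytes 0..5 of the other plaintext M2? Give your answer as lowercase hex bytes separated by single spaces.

Since E_a ⊕ E_b = M1 ⊕ M2, XORing with the guessed M1 bytes yields the corresponding M2 bytes: M2 = (E_a ⊕ E_b) ⊕ M1.
byte 0: 204 ^ 102 = 170
byte 1: 158 ^ 108 = 242
byte 2: 162 ^  97 = 195
byte 3:  77 ^ 103 =  42
byte 4:  28 ^ 123 = 103
byte 5: 125 ^  32 =  93

aa f2 c3 2a 67 5d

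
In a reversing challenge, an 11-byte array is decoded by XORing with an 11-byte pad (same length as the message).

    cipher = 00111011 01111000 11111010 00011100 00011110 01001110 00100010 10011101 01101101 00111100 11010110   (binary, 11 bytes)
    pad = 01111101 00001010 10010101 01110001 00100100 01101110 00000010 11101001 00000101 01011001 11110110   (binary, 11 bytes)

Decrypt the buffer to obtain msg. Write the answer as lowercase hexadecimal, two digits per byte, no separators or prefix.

46726f6d3a202074686520

XOR is its own inverse, so applying the key byte-wise gives the result directly.
00111011 XOR 01111101 = 01000110
01111000 XOR 00001010 = 01110010
11111010 XOR 10010101 = 01101111
00011100 XOR 01110001 = 01101101
00011110 XOR 00100100 = 00111010
01001110 XOR 01101110 = 00100000
00100010 XOR 00000010 = 00100000
10011101 XOR 11101001 = 01110100
01101101 XOR 00000101 = 01101000
00111100 XOR 01011001 = 01100101
11010110 XOR 11110110 = 00100000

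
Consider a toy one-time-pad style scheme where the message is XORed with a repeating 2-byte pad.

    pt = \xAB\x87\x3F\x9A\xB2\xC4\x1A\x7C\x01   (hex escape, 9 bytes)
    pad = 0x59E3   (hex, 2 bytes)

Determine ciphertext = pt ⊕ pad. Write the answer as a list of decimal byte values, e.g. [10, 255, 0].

The 2-byte key repeats, so the effective keystream is 59 e3 59 e3 59 e3 59 e3 59.
byte 0: ab xor 59 = f2
byte 1: 87 xor e3 = 64
byte 2: 3f xor 59 = 66
byte 3: 9a xor e3 = 79
byte 4: b2 xor 59 = eb
byte 5: c4 xor e3 = 27
byte 6: 1a xor 59 = 43
byte 7: 7c xor e3 = 9f
byte 8: 01 xor 59 = 58

[242, 100, 102, 121, 235, 39, 67, 159, 88]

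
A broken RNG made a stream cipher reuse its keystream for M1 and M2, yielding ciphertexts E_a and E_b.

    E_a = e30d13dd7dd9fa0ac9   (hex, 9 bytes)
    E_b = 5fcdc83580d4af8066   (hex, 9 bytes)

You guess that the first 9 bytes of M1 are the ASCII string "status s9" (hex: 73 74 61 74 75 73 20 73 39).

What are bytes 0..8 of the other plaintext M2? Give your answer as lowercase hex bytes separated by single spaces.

cf b4 ba 9c 88 7e 75 f9 96

First, E_a ⊕ E_b = (M1 ⊕ K) ⊕ (M2 ⊕ K) = M1 ⊕ M2, so the key drops out. Then M2 = (M1 ⊕ M2) ⊕ M1 over the first 9 bytes.
byte 0: (e3 XOR 5f) XOR 73 = bc XOR 73 = cf
byte 1: (0d XOR cd) XOR 74 = c0 XOR 74 = b4
byte 2: (13 XOR c8) XOR 61 = db XOR 61 = ba
byte 3: (dd XOR 35) XOR 74 = e8 XOR 74 = 9c
byte 4: (7d XOR 80) XOR 75 = fd XOR 75 = 88
byte 5: (d9 XOR d4) XOR 73 = 0d XOR 73 = 7e
byte 6: (fa XOR af) XOR 20 = 55 XOR 20 = 75
byte 7: (0a XOR 80) XOR 73 = 8a XOR 73 = f9
byte 8: (c9 XOR 66) XOR 39 = af XOR 39 = 96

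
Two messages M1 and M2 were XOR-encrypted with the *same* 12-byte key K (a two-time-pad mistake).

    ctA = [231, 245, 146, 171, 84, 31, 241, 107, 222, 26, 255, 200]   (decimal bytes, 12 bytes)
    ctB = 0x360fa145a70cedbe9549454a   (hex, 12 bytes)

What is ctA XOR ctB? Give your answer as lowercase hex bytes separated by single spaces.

ctA ⊕ ctB = (M1 ⊕ K) ⊕ (M2 ⊕ K) = M1 ⊕ M2 — the shared key cancels under XOR.
byte 0: 11100111 xor 00110110 = 11010001
byte 1: 11110101 xor 00001111 = 11111010
byte 2: 10010010 xor 10100001 = 00110011
byte 3: 10101011 xor 01000101 = 11101110
byte 4: 01010100 xor 10100111 = 11110011
byte 5: 00011111 xor 00001100 = 00010011
byte 6: 11110001 xor 11101101 = 00011100
byte 7: 01101011 xor 10111110 = 11010101
byte 8: 11011110 xor 10010101 = 01001011
byte 9: 00011010 xor 01001001 = 01010011
byte 10: 11111111 xor 01000101 = 10111010
byte 11: 11001000 xor 01001010 = 10000010

d1 fa 33 ee f3 13 1c d5 4b 53 ba 82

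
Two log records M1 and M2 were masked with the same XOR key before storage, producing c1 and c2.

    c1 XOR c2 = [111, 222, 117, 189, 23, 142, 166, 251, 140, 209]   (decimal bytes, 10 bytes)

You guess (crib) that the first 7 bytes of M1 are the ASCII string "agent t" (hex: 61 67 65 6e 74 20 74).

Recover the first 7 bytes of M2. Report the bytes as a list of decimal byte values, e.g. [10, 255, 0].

Since c1 ⊕ c2 = M1 ⊕ M2, XORing with the guessed M1 bytes yields the corresponding M2 bytes: M2 = (c1 ⊕ c2) ⊕ M1.
01101111 XOR 01100001 = 00001110
11011110 XOR 01100111 = 10111001
01110101 XOR 01100101 = 00010000
10111101 XOR 01101110 = 11010011
00010111 XOR 01110100 = 01100011
10001110 XOR 00100000 = 10101110
10100110 XOR 01110100 = 11010010

[14, 185, 16, 211, 99, 174, 210]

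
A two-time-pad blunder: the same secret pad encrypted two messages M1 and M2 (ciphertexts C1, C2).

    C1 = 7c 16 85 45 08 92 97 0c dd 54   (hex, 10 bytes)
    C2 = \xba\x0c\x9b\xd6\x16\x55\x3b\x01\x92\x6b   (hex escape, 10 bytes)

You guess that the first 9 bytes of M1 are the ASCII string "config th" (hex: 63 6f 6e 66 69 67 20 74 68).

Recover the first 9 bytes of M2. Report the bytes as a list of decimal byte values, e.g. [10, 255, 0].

[165, 117, 112, 245, 119, 160, 140, 121, 39]

First, C1 ⊕ C2 = (M1 ⊕ K) ⊕ (M2 ⊕ K) = M1 ⊕ M2, so the key drops out. Then M2 = (M1 ⊕ M2) ⊕ M1 over the first 9 bytes.
byte 0: (7c ⊕ ba) ⊕ 63 = c6 ⊕ 63 = a5
byte 1: (16 ⊕ 0c) ⊕ 6f = 1a ⊕ 6f = 75
byte 2: (85 ⊕ 9b) ⊕ 6e = 1e ⊕ 6e = 70
byte 3: (45 ⊕ d6) ⊕ 66 = 93 ⊕ 66 = f5
byte 4: (08 ⊕ 16) ⊕ 69 = 1e ⊕ 69 = 77
byte 5: (92 ⊕ 55) ⊕ 67 = c7 ⊕ 67 = a0
byte 6: (97 ⊕ 3b) ⊕ 20 = ac ⊕ 20 = 8c
byte 7: (0c ⊕ 01) ⊕ 74 = 0d ⊕ 74 = 79
byte 8: (dd ⊕ 92) ⊕ 68 = 4f ⊕ 68 = 27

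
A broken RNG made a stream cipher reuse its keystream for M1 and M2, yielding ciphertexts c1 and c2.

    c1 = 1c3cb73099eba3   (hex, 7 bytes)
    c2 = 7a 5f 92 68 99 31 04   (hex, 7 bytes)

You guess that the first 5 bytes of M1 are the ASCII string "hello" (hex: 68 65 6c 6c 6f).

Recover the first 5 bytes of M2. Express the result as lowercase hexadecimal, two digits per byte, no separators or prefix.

0e0649346f

First, c1 ⊕ c2 = (M1 ⊕ K) ⊕ (M2 ⊕ K) = M1 ⊕ M2, so the key drops out. Then M2 = (M1 ⊕ M2) ⊕ M1 over the first 5 bytes.
byte 0: (1c ⊕ 7a) ⊕ 68 = 66 ⊕ 68 = 0e
byte 1: (3c ⊕ 5f) ⊕ 65 = 63 ⊕ 65 = 06
byte 2: (b7 ⊕ 92) ⊕ 6c = 25 ⊕ 6c = 49
byte 3: (30 ⊕ 68) ⊕ 6c = 58 ⊕ 6c = 34
byte 4: (99 ⊕ 99) ⊕ 6f = 00 ⊕ 6f = 6f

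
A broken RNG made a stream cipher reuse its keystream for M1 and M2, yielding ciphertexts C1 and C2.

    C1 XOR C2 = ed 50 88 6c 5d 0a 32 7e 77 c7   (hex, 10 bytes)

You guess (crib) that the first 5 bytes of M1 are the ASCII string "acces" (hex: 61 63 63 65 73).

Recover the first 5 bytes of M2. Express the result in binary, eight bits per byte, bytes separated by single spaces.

10001100 00110011 11101011 00001001 00101110

Since C1 ⊕ C2 = M1 ⊕ M2, XORing with the guessed M1 bytes yields the corresponding M2 bytes: M2 = (C1 ⊕ C2) ⊕ M1.
byte 0: ed XOR 61 = 8c
byte 1: 50 XOR 63 = 33
byte 2: 88 XOR 63 = eb
byte 3: 6c XOR 65 = 09
byte 4: 5d XOR 73 = 2e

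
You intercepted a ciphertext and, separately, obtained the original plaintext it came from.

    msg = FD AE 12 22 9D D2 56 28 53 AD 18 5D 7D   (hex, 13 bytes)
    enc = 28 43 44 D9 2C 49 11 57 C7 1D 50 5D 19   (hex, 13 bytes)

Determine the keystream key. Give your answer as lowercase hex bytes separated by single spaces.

d5 ed 56 fb b1 9b 47 7f 94 b0 48 00 64

Since enc = msg ⊕ key, XORing both sides with msg gives key = msg ⊕ enc.
fd XOR 28 = d5
ae XOR 43 = ed
12 XOR 44 = 56
22 XOR d9 = fb
9d XOR 2c = b1
d2 XOR 49 = 9b
56 XOR 11 = 47
28 XOR 57 = 7f
53 XOR c7 = 94
ad XOR 1d = b0
18 XOR 50 = 48
5d XOR 5d = 00
7d XOR 19 = 64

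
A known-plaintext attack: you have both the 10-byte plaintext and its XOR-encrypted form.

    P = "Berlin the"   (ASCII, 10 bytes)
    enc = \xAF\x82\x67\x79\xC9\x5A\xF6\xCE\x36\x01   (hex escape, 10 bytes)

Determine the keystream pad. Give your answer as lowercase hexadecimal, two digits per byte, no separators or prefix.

Since enc = P ⊕ pad, XORing both sides with P gives pad = P ⊕ enc.
byte 0: 42 xor af = ed
byte 1: 65 xor 82 = e7
byte 2: 72 xor 67 = 15
byte 3: 6c xor 79 = 15
byte 4: 69 xor c9 = a0
byte 5: 6e xor 5a = 34
byte 6: 20 xor f6 = d6
byte 7: 74 xor ce = ba
byte 8: 68 xor 36 = 5e
byte 9: 65 xor 01 = 64

ede71515a034d6ba5e64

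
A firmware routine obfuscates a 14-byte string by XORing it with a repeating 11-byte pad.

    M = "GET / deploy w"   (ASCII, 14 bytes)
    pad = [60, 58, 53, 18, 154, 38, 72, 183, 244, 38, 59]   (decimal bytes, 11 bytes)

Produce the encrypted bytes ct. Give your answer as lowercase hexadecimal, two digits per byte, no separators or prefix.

7b7f6132b5062cd2844a54451a42

The 11-byte key repeats, so the effective keystream is 3c 3a 35 12 9a 26 48 b7 f4 26 3b 3c 3a 35.
byte 0: 01000111 ^ 00111100 = 01111011
byte 1: 01000101 ^ 00111010 = 01111111
byte 2: 01010100 ^ 00110101 = 01100001
byte 3: 00100000 ^ 00010010 = 00110010
byte 4: 00101111 ^ 10011010 = 10110101
byte 5: 00100000 ^ 00100110 = 00000110
byte 6: 01100100 ^ 01001000 = 00101100
byte 7: 01100101 ^ 10110111 = 11010010
byte 8: 01110000 ^ 11110100 = 10000100
byte 9: 01101100 ^ 00100110 = 01001010
byte 10: 01101111 ^ 00111011 = 01010100
byte 11: 01111001 ^ 00111100 = 01000101
byte 12: 00100000 ^ 00111010 = 00011010
byte 13: 01110111 ^ 00110101 = 01000010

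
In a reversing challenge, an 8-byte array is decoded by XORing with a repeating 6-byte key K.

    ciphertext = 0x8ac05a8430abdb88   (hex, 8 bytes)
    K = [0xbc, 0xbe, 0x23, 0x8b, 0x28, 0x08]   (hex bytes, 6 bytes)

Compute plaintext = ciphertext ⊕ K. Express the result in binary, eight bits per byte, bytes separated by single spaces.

00110110 01111110 01111001 00001111 00011000 10100011 01100111 00110110

The 6-byte key repeats, so the effective keystream is bc be 23 8b 28 08 bc be.
byte 0: 8a XOR bc = 36
byte 1: c0 XOR be = 7e
byte 2: 5a XOR 23 = 79
byte 3: 84 XOR 8b = 0f
byte 4: 30 XOR 28 = 18
byte 5: ab XOR 08 = a3
byte 6: db XOR bc = 67
byte 7: 88 XOR be = 36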